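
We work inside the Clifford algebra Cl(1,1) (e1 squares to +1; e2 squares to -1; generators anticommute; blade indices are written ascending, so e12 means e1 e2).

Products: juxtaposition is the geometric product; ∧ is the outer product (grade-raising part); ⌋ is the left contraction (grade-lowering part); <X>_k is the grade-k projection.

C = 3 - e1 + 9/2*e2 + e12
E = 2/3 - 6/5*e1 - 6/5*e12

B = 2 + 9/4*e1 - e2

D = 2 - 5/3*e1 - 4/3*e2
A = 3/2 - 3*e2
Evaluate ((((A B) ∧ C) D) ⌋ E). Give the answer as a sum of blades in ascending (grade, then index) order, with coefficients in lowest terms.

step 1: 27/8*e1 - 15/2*e2 + 27/4*e12
step 2: 81/8*e1 - 45/2*e2 + 447/16*e12
step 3: -375/8 + 115/2*e1 + 25/16*e2 + 39/8*e12
step 4: -1061/10 + 435/8*e1 - 69*e2 + 225/4*e12
Answer: -1061/10 + 435/8*e1 - 69*e2 + 225/4*e12


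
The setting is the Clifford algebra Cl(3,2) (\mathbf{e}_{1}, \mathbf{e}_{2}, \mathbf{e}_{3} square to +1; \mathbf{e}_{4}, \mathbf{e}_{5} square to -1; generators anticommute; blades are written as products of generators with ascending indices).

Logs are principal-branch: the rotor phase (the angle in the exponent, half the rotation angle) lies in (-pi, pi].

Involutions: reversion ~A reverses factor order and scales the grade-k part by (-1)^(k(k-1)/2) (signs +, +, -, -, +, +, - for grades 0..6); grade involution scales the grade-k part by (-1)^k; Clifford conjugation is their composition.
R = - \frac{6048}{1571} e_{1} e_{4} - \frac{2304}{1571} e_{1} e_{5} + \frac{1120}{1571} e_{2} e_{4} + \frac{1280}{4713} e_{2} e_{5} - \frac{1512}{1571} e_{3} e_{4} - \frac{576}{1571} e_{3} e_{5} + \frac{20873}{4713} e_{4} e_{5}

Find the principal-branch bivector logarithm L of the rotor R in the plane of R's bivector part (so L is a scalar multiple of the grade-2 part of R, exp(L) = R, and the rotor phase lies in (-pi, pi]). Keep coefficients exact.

The scalar part of R is 0, which pins the rotor phase on the principal branch; dividing the bivector part by the sine of that phase recovers the unit plane, and L is the phase times that plane.
Concretely: cos(phase) = 0 gives phase = ±\frac{\pi}{2}, and since phase/sin(phase) is even the sign is immaterial: L = (phase/sin(phase)) * <R>_2 = (\frac{\pi}{2}) * <R>_2.
Answer: - \frac{3024 \pi}{1571} e_{1} e_{4} - \frac{1152 \pi}{1571} e_{1} e_{5} + \frac{560 \pi}{1571} e_{2} e_{4} + \frac{640 \pi}{4713} e_{2} e_{5} - \frac{756 \pi}{1571} e_{3} e_{4} - \frac{288 \pi}{1571} e_{3} e_{5} + \frac{20873 \pi}{9426} e_{4} e_{5}


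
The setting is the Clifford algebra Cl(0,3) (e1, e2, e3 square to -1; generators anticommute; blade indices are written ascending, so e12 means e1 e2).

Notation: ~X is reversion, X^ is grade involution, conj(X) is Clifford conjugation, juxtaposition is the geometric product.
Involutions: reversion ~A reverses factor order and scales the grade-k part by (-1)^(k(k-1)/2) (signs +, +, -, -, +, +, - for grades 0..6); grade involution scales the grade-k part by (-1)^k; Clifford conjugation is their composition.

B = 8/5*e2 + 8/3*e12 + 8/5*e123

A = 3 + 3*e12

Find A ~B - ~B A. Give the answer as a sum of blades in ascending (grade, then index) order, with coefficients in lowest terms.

first term: 8 - 24/5*e1 + 24/5*e2 + 24/5*e3 - 8*e12 - 24/5*e123
second term: 8 + 24/5*e1 + 24/5*e2 + 24/5*e3 - 8*e12 - 24/5*e123
Answer: -48/5*e1


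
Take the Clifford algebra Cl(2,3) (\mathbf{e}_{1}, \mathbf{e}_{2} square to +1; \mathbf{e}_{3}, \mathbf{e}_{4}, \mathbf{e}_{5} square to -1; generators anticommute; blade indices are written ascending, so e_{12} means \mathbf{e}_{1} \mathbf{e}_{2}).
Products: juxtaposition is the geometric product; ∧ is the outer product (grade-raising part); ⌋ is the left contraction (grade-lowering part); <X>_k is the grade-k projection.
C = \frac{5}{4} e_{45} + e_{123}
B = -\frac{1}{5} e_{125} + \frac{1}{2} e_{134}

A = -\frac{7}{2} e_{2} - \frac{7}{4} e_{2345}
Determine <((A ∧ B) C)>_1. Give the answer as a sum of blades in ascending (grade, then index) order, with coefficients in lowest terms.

step 1: \frac{7}{4} e_{1234}
step 2: -\frac{7}{4} e_{4} - \frac{35}{16} e_{1235}
step 3: -\frac{7}{4} e_{4}
Answer: -\frac{7}{4} e_{4}


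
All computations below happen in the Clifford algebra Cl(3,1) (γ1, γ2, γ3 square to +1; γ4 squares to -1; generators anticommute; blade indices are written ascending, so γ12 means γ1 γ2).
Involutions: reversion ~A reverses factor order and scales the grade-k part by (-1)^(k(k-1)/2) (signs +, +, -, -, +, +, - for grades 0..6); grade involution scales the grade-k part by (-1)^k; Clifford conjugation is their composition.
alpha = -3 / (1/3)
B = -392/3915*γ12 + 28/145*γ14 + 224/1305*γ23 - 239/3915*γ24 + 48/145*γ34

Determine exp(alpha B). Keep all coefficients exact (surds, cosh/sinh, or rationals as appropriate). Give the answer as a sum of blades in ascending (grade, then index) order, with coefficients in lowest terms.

B^2 term by term: the squares give (-392/3915)^2*(γ12)^2 + (28/145)^2*(γ14)^2 + (224/1305)^2*(γ23)^2 + (-239/3915)^2*(γ24)^2 + (48/145)^2*(γ34)^2 = 153664/15327225*(-1) + 784/21025*(+1) + 50176/1703025*(-1) + 57121/15327225*(+1) + 2304/21025*(+1) = 1/9 (each basis 2-blade squares to minus the product of its generators' squares); cross terms between blades sharing an index anticommute and cancel; the commuting (index-disjoint) pairs give grade-4 terms 2*c*c'*(blade product), which cancel blade by blade — γ1234: -12544/189225 + 12544/189225 = 0 — confirming B is simple. So B^2 = 1/9.
B^2 = 1/9 — hyperbolic case — the even/odd split gives cosh and sinh: l = 1/3, alpha*l = -3, so exp(alpha B) = cosh(-3) + (sinh(-3)/(1/3))*B = cosh(3) + (-3*sinh(3))*B.
Answer: cosh(3) + 392*sinh(3)/1305*γ12 - 84*sinh(3)/145*γ14 - 224*sinh(3)/435*γ23 + 239*sinh(3)/1305*γ24 - 144*sinh(3)/145*γ34


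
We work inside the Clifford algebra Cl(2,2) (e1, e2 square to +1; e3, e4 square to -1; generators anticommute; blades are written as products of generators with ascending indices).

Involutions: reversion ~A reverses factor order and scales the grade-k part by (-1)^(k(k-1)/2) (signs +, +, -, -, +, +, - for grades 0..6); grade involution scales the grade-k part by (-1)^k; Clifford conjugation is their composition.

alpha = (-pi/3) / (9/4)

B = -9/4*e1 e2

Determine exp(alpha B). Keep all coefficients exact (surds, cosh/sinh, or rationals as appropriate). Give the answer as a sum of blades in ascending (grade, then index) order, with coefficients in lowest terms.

B^2 = (-9/4)^2*(e1 e2)^2 = 81/16*(-1) = -81/16 (a basis 2-blade squares to minus the product of its generators' squares).
B^2 = -81/16 — a negative square means the series sums to a rotation: l = 9/4, alpha*l = -pi/3, so exp(alpha B) = cos(-pi/3) + (sin(-pi/3)/(9/4))*B = 1/2 + (-2*sqrt(3)/9)*B.
Answer: 1/2 + sqrt(3)/2*e1 e2


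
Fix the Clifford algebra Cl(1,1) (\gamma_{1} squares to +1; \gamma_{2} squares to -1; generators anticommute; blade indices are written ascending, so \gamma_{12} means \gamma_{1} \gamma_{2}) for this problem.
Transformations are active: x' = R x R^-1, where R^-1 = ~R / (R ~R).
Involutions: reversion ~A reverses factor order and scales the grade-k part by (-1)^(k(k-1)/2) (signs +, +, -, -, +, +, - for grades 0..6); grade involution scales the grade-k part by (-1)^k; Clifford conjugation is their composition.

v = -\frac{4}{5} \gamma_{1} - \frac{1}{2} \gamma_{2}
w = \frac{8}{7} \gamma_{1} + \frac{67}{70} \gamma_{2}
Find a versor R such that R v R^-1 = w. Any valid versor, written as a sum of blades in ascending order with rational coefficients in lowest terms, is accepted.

Key observation: q(v) = q(w) = \frac{39}{100} (sandwiches preserve the norm), so R = v + w = \frac{12}{35} \gamma_{1} + \frac{16}{35} \gamma_{2} works whenever it is invertible — the component of v along it is kept and (v - w)/2 reverses, sending v to w.
Answer: \frac{12}{35} \gamma_{1} + \frac{16}{35} \gamma_{2}


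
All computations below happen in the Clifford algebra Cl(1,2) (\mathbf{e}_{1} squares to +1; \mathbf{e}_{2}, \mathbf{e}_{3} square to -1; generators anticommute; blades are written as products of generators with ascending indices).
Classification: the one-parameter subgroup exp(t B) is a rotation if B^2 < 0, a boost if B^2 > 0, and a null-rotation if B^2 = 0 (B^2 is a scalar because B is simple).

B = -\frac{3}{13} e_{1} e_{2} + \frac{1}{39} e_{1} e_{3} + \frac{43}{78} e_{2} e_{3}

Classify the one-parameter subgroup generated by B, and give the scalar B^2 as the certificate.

B^2 term by term: the squares give (-\frac{3}{13})^2*(e_{1} e_{2})^2 + (\frac{1}{39})^2*(e_{1} e_{3})^2 + (\frac{43}{78})^2*(e_{2} e_{3})^2 = \frac{9}{169}*(+1) + \frac{1}{1521}*(+1) + \frac{1849}{6084}*(-1) = -\frac{1}{4} (each basis 2-blade squares to minus the product of its generators' squares); cross terms between blades sharing an index anticommute and cancel. So B^2 = -\frac{1}{4}.
Answer: rotation, certificate B^2 = -\frac{1}{4}. The class reads off the invariant scalar -\frac{1}{4} directly.


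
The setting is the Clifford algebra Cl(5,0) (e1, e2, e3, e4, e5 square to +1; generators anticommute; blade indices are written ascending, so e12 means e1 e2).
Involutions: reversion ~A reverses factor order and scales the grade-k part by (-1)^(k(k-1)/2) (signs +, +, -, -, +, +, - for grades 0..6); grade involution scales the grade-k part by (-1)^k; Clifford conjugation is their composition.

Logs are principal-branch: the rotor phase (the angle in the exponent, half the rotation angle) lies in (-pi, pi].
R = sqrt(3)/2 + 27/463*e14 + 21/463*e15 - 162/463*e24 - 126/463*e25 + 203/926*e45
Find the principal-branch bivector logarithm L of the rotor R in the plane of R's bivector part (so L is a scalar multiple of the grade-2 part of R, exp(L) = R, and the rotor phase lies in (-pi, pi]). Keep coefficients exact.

The scalar part of R is sqrt(3)/2, so the principal-branch rotor phase is pinned; divide the bivector part by its sine to get the unit plane — L is the phase times that plane.
Concretely: cos(phase) = sqrt(3)/2 gives phase = ±pi/6, and since phase/sin(phase) is even the sign is immaterial: L = (phase/sin(phase)) * <R>_2 = (pi/3) * <R>_2.
Answer: 9*pi/463*e14 + 7*pi/463*e15 - 54*pi/463*e24 - 42*pi/463*e25 + 203*pi/2778*e45


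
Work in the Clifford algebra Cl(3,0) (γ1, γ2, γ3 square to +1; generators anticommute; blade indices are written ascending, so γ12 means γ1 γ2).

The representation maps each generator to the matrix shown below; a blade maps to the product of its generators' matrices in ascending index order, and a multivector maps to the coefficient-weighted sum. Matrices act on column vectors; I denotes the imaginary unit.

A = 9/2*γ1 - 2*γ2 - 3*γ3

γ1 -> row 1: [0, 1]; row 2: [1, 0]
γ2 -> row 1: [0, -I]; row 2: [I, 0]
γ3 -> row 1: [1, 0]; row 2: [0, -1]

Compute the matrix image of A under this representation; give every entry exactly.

M = (9/2)*rho(γ1) + (-2)*rho(γ2) + (-3)*rho(γ3), summed entrywise:
Answer: row 1: [-3, 9/2 + 2*I]; row 2: [9/2 - 2*I, 3]


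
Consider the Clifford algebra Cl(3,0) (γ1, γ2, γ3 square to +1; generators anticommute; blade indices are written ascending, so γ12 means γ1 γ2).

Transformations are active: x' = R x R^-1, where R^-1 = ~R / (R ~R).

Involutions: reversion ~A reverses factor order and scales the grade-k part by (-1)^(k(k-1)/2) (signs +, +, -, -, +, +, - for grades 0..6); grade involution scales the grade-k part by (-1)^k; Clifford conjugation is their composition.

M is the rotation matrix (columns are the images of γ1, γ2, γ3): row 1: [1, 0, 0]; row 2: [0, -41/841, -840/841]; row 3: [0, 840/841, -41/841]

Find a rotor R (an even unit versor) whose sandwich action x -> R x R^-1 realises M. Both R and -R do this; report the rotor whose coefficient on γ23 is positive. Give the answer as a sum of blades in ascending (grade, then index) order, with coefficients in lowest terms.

Method: write R = a + b12*γ12 + b13*γ13 + b23*γ23 with a^2 + b12^2 + b13^2 + b23^2 = 1 (so R^-1 = ~R). Expanding the columns R e_j ~R gives tr M = 4a^2 - 1 and, from the antisymmetric part, M21 - M12 = -4a*b12, M13 - M31 = 4a*b13, M32 - M23 = -4a*b23.
Here tr M = 759/841, so a^2 = (1 + tr M)/4 = 400/841 and a = ±20/29. Taking a = 20/29: M21 - M12 = 0, M13 - M31 = 0, M32 - M23 = 1680/841, giving b12 = 0, b13 = 0, b23 = -21/29, i.e. R = 20/29 - 21/29*γ23.
Its γ23 coefficient is negative, so report the other preimage -R.
Answer: -20/29 + 21/29*γ23. Note: both R and -R realise this M (trace 759/841); the covering map identifies them, and the γ23-coefficient sign is the tie-breaker.


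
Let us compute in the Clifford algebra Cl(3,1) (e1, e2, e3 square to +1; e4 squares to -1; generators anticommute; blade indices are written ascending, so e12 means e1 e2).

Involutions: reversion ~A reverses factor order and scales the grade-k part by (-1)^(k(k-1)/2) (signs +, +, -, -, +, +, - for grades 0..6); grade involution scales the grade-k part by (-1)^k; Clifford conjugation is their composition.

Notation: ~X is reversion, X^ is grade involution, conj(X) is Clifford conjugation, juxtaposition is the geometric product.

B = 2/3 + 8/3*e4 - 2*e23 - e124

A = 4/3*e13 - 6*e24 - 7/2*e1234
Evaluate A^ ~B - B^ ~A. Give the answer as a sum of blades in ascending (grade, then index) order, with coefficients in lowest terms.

first term: -6*e1 + 16*e2 - 7/2*e3 - 8/3*e12 + 8/9*e13 + 7*e14 - 4*e24 - 12*e34 + 28/3*e123 + 32/9*e134 + 4/3*e234 - 7/3*e1234
second term: 6*e1 - 16*e2 + 7/2*e3 + 8/3*e12 - 8/9*e13 - 7*e14 + 4*e24 + 12*e34 + 28/3*e123 + 32/9*e134 + 4/3*e234 - 7/3*e1234
Answer: -12*e1 + 32*e2 - 7*e3 - 16/3*e12 + 16/9*e13 + 14*e14 - 8*e24 - 24*e34


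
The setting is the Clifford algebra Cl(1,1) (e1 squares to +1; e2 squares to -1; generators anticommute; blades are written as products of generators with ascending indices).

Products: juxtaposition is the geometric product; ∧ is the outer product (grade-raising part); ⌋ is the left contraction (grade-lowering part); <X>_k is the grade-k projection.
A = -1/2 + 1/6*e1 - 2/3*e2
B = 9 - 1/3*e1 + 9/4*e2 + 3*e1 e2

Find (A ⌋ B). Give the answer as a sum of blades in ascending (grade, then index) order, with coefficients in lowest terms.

step 1: -55/18 - 11/6*e1 - 5/8*e2 - 3/2*e1 e2
Answer: -55/18 - 11/6*e1 - 5/8*e2 - 3/2*e1 e2


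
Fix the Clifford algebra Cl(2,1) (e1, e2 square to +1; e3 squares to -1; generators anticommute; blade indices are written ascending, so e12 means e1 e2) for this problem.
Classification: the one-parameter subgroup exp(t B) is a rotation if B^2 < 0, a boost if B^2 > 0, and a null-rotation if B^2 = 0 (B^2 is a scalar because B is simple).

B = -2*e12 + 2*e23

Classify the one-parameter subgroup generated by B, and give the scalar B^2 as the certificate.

B^2 term by term: the squares give (-2)^2*(e12)^2 + (2)^2*(e23)^2 = 4*(-1) + 4*(+1) = 0 (each basis 2-blade squares to minus the product of its generators' squares); cross terms between blades sharing an index anticommute and cancel. So B^2 = 0.
Answer: null-rotation, certificate B^2 = 0. The invariant at work: B^2 = 0 is unchanged by conjugation, hence its sign classifies the subgroup whatever basis B is written in.


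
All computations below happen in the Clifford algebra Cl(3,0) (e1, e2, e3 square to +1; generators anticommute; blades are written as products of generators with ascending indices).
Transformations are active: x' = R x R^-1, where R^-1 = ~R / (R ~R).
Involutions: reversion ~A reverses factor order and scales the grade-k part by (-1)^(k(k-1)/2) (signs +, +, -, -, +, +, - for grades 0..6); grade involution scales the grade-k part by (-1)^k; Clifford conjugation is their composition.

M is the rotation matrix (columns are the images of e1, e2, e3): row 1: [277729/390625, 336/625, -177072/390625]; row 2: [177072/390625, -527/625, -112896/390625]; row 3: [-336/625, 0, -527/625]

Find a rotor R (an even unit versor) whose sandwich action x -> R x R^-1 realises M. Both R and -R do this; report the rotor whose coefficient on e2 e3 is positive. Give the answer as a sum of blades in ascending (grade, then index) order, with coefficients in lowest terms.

Method: write R = a + b12*e1 e2 + b13*e1 e3 + b23*e2 e3 with a^2 + b12^2 + b13^2 + b23^2 = 1 (so R^-1 = ~R). Expanding the columns R e_j ~R gives tr M = 4a^2 - 1 and, from the antisymmetric part, M21 - M12 = -4a*b12, M13 - M31 = 4a*b13, M32 - M23 = -4a*b23.
Here tr M = -381021/390625, so a^2 = (1 + tr M)/4 = 2401/390625 and a = ±49/625. Taking a = 49/625: M21 - M12 = -32928/390625, M13 - M31 = 32928/390625, M32 - M23 = 112896/390625, giving b12 = 168/625, b13 = 168/625, b23 = -576/625, i.e. R = 49/625 + 168/625*e1 e2 + 168/625*e1 e3 - 576/625*e2 e3.
Its e2 e3 coefficient is negative, so report the other preimage -R.
Answer: -49/625 - 168/625*e1 e2 - 168/625*e1 e3 + 576/625*e2 e3. Key observation: the double cover Spin(3) -> SO(3) sends R and -R to the same matrix (trace -381021/390625 here), so the stated sign of the e2 e3 coefficient is what selects one sheet.


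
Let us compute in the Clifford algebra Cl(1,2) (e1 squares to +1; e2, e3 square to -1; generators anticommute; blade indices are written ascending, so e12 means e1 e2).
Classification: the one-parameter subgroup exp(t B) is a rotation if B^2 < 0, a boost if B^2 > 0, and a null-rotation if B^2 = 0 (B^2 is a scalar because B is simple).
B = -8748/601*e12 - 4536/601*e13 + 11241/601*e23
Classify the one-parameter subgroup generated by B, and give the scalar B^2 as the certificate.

B^2 term by term: the squares give (-8748/601)^2*(e12)^2 + (-4536/601)^2*(e13)^2 + (11241/601)^2*(e23)^2 = 76527504/361201*(+1) + 20575296/361201*(+1) + 126360081/361201*(-1) = -81 (each basis 2-blade squares to minus the product of its generators' squares); cross terms between blades sharing an index anticommute and cancel. So B^2 = -81.
Answer: rotation, certificate B^2 = -81. Check the certificate: B^2 = -81, and that sign is decisive whatever form B takes.


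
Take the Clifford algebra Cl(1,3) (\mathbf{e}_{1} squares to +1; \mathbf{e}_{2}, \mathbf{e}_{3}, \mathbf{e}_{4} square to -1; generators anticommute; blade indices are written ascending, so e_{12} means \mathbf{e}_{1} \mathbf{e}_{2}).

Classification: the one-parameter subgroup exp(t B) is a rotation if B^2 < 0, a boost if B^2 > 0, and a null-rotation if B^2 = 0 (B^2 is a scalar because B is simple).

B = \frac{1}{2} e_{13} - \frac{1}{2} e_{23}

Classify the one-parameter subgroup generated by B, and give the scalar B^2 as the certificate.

B^2 term by term: the squares give (\frac{1}{2})^2*(e_{13})^2 + (-\frac{1}{2})^2*(e_{23})^2 = \frac{1}{4}*(+1) + \frac{1}{4}*(-1) = 0 (each basis 2-blade squares to minus the product of its generators' squares); cross terms between blades sharing an index anticommute and cancel. So B^2 = 0.
Answer: null-rotation, certificate B^2 = 0. Why this suffices: the scalar 0 survives any versor conjugation, so its sign alone determines the class however B is presented.


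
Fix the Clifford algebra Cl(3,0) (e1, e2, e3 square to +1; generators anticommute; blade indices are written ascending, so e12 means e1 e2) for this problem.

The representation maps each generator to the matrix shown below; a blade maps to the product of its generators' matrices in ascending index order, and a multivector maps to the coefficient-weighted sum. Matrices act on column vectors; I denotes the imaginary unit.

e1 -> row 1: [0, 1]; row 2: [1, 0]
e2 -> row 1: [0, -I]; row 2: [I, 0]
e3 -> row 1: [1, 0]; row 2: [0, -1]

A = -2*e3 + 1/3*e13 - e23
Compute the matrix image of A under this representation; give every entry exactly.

Bivector images (products of the table entries): rho(e13) = rho(e1)rho(e3) = row 1: [0, -1]; row 2: [1, 0]; rho(e23) = rho(e2)rho(e3) = row 1: [0, I]; row 2: [I, 0].
M = (-2)*rho(e3) + (1/3)*rho(e13) + (-1)*rho(e23), summed entrywise:
Answer: row 1: [-2, -1/3 - I]; row 2: [1/3 - I, 2]


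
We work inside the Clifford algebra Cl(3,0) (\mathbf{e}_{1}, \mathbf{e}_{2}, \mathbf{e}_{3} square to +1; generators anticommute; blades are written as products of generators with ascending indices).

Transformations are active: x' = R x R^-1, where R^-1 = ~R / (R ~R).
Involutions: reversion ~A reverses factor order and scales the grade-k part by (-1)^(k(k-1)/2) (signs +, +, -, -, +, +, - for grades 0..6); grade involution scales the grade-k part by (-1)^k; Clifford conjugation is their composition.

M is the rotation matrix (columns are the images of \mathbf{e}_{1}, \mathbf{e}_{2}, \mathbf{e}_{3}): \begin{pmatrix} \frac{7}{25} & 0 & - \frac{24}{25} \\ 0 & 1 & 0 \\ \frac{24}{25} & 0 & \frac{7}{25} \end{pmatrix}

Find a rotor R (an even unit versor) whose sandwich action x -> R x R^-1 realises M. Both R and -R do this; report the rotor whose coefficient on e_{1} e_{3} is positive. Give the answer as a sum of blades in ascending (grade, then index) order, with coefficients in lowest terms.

Method: write R = a + b12*e_{1} e_{2} + b13*e_{1} e_{3} + b23*e_{2} e_{3} with a^2 + b12^2 + b13^2 + b23^2 = 1 (so R^-1 = ~R). Expanding the columns R e_j ~R gives tr M = 4a^2 - 1 and, from the antisymmetric part, M21 - M12 = -4a*b12, M13 - M31 = 4a*b13, M32 - M23 = -4a*b23.
Here tr M = \frac{39}{25}, so a^2 = (1 + tr M)/4 = \frac{16}{25} and a = ±\frac{4}{5}. Taking a = \frac{4}{5}: M21 - M12 = 0, M13 - M31 = -\frac{48}{25}, M32 - M23 = 0, giving b12 = 0, b13 = -\frac{3}{5}, b23 = 0, i.e. R = \frac{4}{5} - \frac{3}{5} e_{1} e_{3}.
Its e_{1} e_{3} coefficient is negative, so report the other preimage -R.
Answer: -\frac{4}{5} + \frac{3}{5} e_{1} e_{3}. Uniqueness: Spin(3) -> SO(3) maps R and -R to the same rotation of trace \frac{39}{25}; fixing the sign of the e_{1} e_{3} coefficient removes the ambiguity.


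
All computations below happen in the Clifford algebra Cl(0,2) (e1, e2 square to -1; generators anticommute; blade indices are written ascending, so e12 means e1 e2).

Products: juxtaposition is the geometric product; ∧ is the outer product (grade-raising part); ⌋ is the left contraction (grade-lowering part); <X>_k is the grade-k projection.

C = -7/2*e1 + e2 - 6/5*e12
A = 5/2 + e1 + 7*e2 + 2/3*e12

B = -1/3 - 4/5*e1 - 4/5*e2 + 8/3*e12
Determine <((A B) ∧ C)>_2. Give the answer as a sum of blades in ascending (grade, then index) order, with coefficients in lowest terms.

step 1: 341/90 + 253/15*e1 - 113/15*e2 + 506/45*e12
step 2: -2387/180*e1 + 341/90*e2 - 2107/150*e12
step 3: -2107/150*e12
Answer: -2107/150*e12


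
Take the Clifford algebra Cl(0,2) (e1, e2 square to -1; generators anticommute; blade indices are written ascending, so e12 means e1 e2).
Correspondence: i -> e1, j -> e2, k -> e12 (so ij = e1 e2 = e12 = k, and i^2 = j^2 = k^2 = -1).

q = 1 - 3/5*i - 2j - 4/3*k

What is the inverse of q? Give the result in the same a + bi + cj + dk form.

In blades: q = 1 - 3/5*e1 - 2*e2 - 4/3*e12.
With qbar = 1 + 3/5*e1 + 2*e2 + 4/3*e12 (scalar fixed, mapped units negated), q qbar = 1606/225 (the sum of squared coefficients), so q^-1 = qbar / (1606/225) = 225/1606 + 135/1606*e1 + 225/803*e2 + 150/803*e12; translating back:
Answer: 225/1606 + 135/1606*i + 225/803*j + 150/803*k


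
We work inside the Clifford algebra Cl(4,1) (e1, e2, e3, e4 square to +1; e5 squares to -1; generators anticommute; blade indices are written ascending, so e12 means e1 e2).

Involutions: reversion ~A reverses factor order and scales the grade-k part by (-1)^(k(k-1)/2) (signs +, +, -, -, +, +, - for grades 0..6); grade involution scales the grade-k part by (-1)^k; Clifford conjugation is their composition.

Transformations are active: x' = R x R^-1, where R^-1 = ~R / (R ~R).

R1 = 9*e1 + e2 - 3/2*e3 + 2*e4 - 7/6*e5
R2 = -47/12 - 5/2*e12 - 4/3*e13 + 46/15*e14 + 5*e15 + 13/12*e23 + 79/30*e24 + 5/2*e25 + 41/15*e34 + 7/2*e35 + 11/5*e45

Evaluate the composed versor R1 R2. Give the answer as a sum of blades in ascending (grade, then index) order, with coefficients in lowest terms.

Distribute over the terms of R1 (each basis-blade product reordered to ascending indices, repeated generators contracted through their squares):
(9*e1) R2 = -141/4*e1 - 45/2*e2 - 12*e3 + 138/5*e4 + 45*e5 + 39/4*e123 + 237/10*e124 + 45/2*e125 + 123/5*e134 + 63/2*e135 + 99/5*e145
(e2) R2 = 5/2*e1 - 47/12*e2 + 13/12*e3 + 79/30*e4 + 5/2*e5 + 4/3*e123 - 46/15*e124 - 5*e125 + 41/15*e234 + 7/2*e235 + 11/5*e245
(-3/2*e3) R2 = -2*e1 + 13/8*e2 + 47/8*e3 - 41/10*e4 - 21/4*e5 + 15/4*e123 + 23/5*e134 + 15/2*e135 + 79/20*e234 + 15/4*e235 - 33/10*e345
(2*e4) R2 = -92/15*e1 - 79/15*e2 - 82/15*e3 - 47/6*e4 + 22/5*e5 - 5*e124 - 8/3*e134 - 10*e145 + 13/6*e234 - 5*e245 - 7*e345
(-7/6*e5) R2 = -35/6*e1 - 35/12*e2 - 49/12*e3 - 77/30*e4 + 329/72*e5 + 35/12*e125 + 14/9*e135 - 161/45*e145 - 91/72*e235 - 553/180*e245 - 287/90*e345
Summing the partial products and collecting blades:
Answer: -2803/60*e1 - 1319/40*e2 - 1751/120*e3 + 236/15*e4 + 18439/360*e5 + 89/6*e123 + 469/30*e124 + 245/12*e125 + 398/15*e134 + 365/9*e135 + 56/9*e145 + 177/20*e234 + 431/72*e235 - 1057/180*e245 - 607/45*e345


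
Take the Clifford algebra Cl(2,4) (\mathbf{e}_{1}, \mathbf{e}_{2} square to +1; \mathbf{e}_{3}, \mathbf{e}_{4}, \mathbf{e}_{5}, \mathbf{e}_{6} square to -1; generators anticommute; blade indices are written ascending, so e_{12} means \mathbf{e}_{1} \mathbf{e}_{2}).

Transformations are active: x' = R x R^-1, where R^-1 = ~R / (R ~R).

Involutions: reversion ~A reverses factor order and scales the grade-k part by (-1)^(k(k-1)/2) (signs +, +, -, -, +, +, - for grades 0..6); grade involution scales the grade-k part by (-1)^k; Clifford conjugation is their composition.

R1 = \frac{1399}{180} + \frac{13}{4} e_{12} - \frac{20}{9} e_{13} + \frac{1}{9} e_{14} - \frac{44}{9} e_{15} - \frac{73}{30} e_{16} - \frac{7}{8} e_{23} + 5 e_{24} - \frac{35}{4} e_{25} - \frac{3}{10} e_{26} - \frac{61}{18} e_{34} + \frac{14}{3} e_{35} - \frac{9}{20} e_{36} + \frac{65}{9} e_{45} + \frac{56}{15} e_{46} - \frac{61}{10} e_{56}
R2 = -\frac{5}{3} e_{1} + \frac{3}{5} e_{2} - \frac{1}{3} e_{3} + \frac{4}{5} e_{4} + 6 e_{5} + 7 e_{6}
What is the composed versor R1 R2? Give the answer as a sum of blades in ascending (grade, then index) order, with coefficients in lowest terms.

Distribute over the terms of R2 (each basis-blade product reordered to ascending indices, repeated generators contracted through their squares):
R1 (-\frac{5}{3} e_{1}) = -\frac{1399}{108} e_{1} + \frac{65}{12} e_{2} - \frac{100}{27} e_{3} + \frac{5}{27} e_{4} - \frac{220}{27} e_{5} - \frac{73}{18} e_{6} + \frac{35}{24} e_{123} - \frac{25}{3} e_{124} + \frac{175}{12} e_{125} + \frac{1}{2} e_{126} + \frac{305}{54} e_{134} - \frac{70}{9} e_{135} + \frac{3}{4} e_{136} - \frac{325}{27} e_{145} - \frac{56}{9} e_{146} + \frac{61}{6} e_{156}
R1 (\frac{3}{5} e_{2}) = \frac{39}{20} e_{1} + \frac{1399}{300} e_{2} + \frac{21}{40} e_{3} - 3 e_{4} + \frac{21}{4} e_{5} + \frac{9}{50} e_{6} + \frac{4}{3} e_{123} - \frac{1}{15} e_{124} + \frac{44}{15} e_{125} + \frac{73}{50} e_{126} - \frac{61}{30} e_{234} + \frac{14}{5} e_{235} - \frac{27}{100} e_{236} + \frac{13}{3} e_{245} + \frac{56}{25} e_{246} - \frac{183}{50} e_{256}
R1 (-\frac{1}{3} e_{3}) = -\frac{20}{27} e_{1} - \frac{7}{24} e_{2} - \frac{1399}{540} e_{3} + \frac{61}{54} e_{4} - \frac{14}{9} e_{5} + \frac{3}{20} e_{6} - \frac{13}{12} e_{123} + \frac{1}{27} e_{134} - \frac{44}{27} e_{135} - \frac{73}{90} e_{136} + \frac{5}{3} e_{234} - \frac{35}{12} e_{235} - \frac{1}{10} e_{236} - \frac{65}{27} e_{345} - \frac{56}{45} e_{346} + \frac{61}{30} e_{356}
R1 (\frac{4}{5} e_{4}) = -\frac{4}{45} e_{1} - 4 e_{2} + \frac{122}{45} e_{3} + \frac{1399}{225} e_{4} + \frac{52}{9} e_{5} + \frac{224}{75} e_{6} + \frac{13}{5} e_{124} - \frac{16}{9} e_{134} + \frac{176}{45} e_{145} + \frac{146}{75} e_{146} - \frac{7}{10} e_{234} + 7 e_{245} + \frac{6}{25} e_{246} - \frac{56}{15} e_{345} + \frac{9}{25} e_{346} - \frac{122}{25} e_{456}
R1 (6 e_{5}) = \frac{88}{3} e_{1} + \frac{105}{2} e_{2} - 28 e_{3} - \frac{130}{3} e_{4} + \frac{1399}{30} e_{5} - \frac{183}{5} e_{6} + \frac{39}{2} e_{125} - \frac{40}{3} e_{135} + \frac{2}{3} e_{145} + \frac{73}{5} e_{156} - \frac{21}{4} e_{235} + 30 e_{245} + \frac{9}{5} e_{256} - \frac{61}{3} e_{345} + \frac{27}{10} e_{356} - \frac{112}{5} e_{456}
R1 (7 e_{6}) = \frac{511}{30} e_{1} + \frac{21}{10} e_{2} + \frac{63}{20} e_{3} - \frac{392}{15} e_{4} + \frac{427}{10} e_{5} + \frac{9793}{180} e_{6} + \frac{91}{4} e_{126} - \frac{140}{9} e_{136} + \frac{7}{9} e_{146} - \frac{308}{9} e_{156} - \frac{49}{8} e_{236} + 35 e_{246} - \frac{245}{4} e_{256} - \frac{427}{18} e_{346} + \frac{98}{3} e_{356} + \frac{455}{9} e_{456}
Summing the partial products and collecting blades:
Answer: \frac{518}{15} e_{1} + \frac{36233}{600} e_{2} - \frac{3349}{120} e_{3} - \frac{87661}{1350} e_{4} + \frac{9791}{108} e_{5} + \frac{256}{15} e_{6} + \frac{41}{24} e_{123} - \frac{29}{5} e_{124} + \frac{2221}{60} e_{125} + \frac{2471}{100} e_{126} + \frac{211}{54} e_{134} - \frac{614}{27} e_{135} - \frac{937}{60} e_{136} - \frac{1007}{135} e_{145} - \frac{787}{225} e_{146} - \frac{851}{90} e_{156} - \frac{16}{15} e_{234} - \frac{161}{30} e_{235} - \frac{1299}{200} e_{236} + \frac{124}{3} e_{245} + \frac{937}{25} e_{246} - \frac{6311}{100} e_{256} - \frac{3574}{135} e_{345} - \frac{3691}{150} e_{346} + \frac{187}{5} e_{356} + \frac{5237}{225} e_{456}


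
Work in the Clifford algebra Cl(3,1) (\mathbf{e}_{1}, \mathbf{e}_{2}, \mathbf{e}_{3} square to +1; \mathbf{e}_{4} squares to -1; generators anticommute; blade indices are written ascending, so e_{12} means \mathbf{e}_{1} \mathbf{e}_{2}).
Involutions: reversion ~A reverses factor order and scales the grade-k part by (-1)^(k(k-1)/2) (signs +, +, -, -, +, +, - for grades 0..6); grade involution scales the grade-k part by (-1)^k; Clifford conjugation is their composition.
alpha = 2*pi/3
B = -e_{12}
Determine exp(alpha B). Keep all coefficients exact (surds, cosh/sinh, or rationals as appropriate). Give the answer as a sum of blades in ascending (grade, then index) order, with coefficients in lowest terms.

B^2 = (-1)^2*(e_{12})^2 = 1*(-1) = -1 (a basis 2-blade squares to minus the product of its generators' squares).
B^2 = -1 — the negative square puts this in the circular regime; l = 1, alpha*l = \frac{2 \pi}{3}, so exp(alpha B) = cos(\frac{2 \pi}{3}) + (sin(\frac{2 \pi}{3})/1)*B = - \frac{1}{2} + (\frac{\sqrt{3}}{2})*B.
Answer: - \frac{1}{2} - \frac{\sqrt{3}}{2} e_{12}


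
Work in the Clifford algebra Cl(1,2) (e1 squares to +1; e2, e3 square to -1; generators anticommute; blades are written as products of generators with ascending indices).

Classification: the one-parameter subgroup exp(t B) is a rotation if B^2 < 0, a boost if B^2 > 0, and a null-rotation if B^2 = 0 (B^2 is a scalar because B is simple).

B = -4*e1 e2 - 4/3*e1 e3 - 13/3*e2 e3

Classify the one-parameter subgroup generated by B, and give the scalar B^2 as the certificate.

B^2 term by term: the squares give (-4)^2*(e1 e2)^2 + (-4/3)^2*(e1 e3)^2 + (-13/3)^2*(e2 e3)^2 = 16*(+1) + 16/9*(+1) + 169/9*(-1) = -1 (each basis 2-blade squares to minus the product of its generators' squares); cross terms between blades sharing an index anticommute and cancel. So B^2 = -1.
Answer: rotation, certificate B^2 = -1. Why this suffices: the scalar -1 survives any versor conjugation, so its sign alone determines the class however B is presented.


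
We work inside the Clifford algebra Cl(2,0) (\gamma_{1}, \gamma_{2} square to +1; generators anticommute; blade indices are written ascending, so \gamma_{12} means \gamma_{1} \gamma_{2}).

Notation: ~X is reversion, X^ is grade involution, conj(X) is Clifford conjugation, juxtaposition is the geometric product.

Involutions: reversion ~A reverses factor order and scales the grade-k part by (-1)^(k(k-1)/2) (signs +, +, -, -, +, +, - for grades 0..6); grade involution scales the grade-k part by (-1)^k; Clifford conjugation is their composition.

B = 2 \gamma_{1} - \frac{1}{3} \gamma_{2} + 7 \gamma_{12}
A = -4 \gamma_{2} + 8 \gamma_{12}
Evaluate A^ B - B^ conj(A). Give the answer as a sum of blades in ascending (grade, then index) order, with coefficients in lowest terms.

first term: -\frac{172}{3} - \frac{92}{3} \gamma_{1} - 16 \gamma_{2} - 8 \gamma_{12}
second term: \frac{172}{3} + \frac{92}{3} \gamma_{1} + 16 \gamma_{2} - 8 \gamma_{12}
Answer: -\frac{344}{3} - \frac{184}{3} \gamma_{1} - 32 \gamma_{2}


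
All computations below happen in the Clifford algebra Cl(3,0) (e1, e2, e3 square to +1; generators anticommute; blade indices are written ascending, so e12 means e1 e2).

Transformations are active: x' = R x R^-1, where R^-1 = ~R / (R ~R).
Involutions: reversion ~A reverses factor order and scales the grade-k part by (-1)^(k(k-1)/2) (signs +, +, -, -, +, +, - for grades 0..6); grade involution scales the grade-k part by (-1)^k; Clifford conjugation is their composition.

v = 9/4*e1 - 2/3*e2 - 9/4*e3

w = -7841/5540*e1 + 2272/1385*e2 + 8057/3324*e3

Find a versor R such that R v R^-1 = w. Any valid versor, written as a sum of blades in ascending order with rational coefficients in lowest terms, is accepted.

Take R = v + w = 1156/1385*e1 + 4046/4155*e2 + 289/1662*e3. Because q(v) = q(w) = 761/72, conjugation by R sends v exactly to w.
Answer: 1156/1385*e1 + 4046/4155*e2 + 289/1662*e3


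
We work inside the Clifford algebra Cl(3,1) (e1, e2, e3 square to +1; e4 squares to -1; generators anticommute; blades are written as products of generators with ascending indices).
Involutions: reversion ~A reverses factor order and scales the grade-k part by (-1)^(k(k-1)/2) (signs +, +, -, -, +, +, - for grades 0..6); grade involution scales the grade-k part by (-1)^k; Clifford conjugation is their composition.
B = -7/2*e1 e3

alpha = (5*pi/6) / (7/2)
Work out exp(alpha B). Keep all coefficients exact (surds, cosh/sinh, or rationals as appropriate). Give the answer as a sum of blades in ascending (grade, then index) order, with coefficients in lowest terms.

B^2 = (-7/2)^2*(e1 e3)^2 = 49/4*(-1) = -49/4 (a basis 2-blade squares to minus the product of its generators' squares).
B^2 = -49/4 — the series telescopes trigonometrically here: l = 7/2, alpha*l = 5*pi/6, so exp(alpha B) = cos(5*pi/6) + (sin(5*pi/6)/(7/2))*B = -sqrt(3)/2 + (1/7)*B.
Answer: -sqrt(3)/2 - 1/2*e1 e3


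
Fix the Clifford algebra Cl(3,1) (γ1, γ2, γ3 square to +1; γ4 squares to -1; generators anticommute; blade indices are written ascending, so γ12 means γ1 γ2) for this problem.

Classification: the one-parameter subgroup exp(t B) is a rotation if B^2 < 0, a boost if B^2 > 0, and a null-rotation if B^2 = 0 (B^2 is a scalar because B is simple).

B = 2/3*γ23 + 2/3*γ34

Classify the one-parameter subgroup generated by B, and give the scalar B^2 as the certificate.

B^2 term by term: the squares give (2/3)^2*(γ23)^2 + (2/3)^2*(γ34)^2 = 4/9*(-1) + 4/9*(+1) = 0 (each basis 2-blade squares to minus the product of its generators' squares); cross terms between blades sharing an index anticommute and cancel. So B^2 = 0.
Answer: null-rotation, certificate B^2 = 0. B^2 = 0 is basis-independent, so its sign is the whole story.


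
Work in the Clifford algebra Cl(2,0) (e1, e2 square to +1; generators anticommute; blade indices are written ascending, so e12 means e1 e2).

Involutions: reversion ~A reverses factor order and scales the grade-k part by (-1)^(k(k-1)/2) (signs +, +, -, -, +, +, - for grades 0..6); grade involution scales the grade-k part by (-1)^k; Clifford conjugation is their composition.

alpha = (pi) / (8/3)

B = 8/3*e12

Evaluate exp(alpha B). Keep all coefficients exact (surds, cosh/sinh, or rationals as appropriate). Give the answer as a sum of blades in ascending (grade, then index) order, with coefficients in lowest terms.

B^2 = (8/3)^2*(e12)^2 = 64/9*(-1) = -64/9 (a basis 2-blade squares to minus the product of its generators' squares).
B^2 = -64/9 — the series telescopes trigonometrically here: l = 8/3, alpha*l = pi, so exp(alpha B) = cos(pi) + (sin(pi)/(8/3))*B = -1 + (0)*B.
Answer: -1


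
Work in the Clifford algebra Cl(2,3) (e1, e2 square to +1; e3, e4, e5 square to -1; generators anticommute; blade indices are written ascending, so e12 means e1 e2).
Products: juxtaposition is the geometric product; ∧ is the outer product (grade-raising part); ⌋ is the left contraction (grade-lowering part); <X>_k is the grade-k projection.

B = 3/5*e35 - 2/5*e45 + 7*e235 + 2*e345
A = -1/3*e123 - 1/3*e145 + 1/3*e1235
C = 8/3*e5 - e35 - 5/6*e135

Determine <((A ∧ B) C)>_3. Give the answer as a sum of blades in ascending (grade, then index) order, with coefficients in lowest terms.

step 1: 2/15*e12345
step 2: -1/9*e24 - 2/15*e124 - 16/45*e1234
step 3: -2/15*e124
Answer: -2/15*e124


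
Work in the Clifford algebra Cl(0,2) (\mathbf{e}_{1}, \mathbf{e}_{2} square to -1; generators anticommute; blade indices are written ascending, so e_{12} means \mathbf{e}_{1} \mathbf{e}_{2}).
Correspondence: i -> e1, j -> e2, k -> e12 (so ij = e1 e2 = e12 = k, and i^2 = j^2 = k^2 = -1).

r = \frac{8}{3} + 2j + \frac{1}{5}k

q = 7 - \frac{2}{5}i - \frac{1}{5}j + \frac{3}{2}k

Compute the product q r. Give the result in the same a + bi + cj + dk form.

In blades: q = 7 - \frac{2}{5} e_{1} - \frac{1}{5} e_{2} + \frac{3}{2} e_{12}, r = \frac{8}{3} + 2 e_{2} + \frac{1}{5} e_{12}.
Distribute q over r term by term (generator squares from the signature, products reordered to ascending indices): (7)*r = \frac{56}{3} + 14 e_{2} + \frac{7}{5} e_{12}; (-\frac{2}{5} e_{1})*r = -\frac{16}{15} e_{1} + \frac{2}{25} e_{2} - \frac{4}{5} e_{12}; (-\frac{1}{5} e_{2})*r = \frac{2}{5} - \frac{1}{25} e_{1} - \frac{8}{15} e_{2}; (\frac{3}{2} e_{12})*r = -\frac{3}{10} - 3 e_{1} + 4 e_{12}.
Sum: \frac{563}{30} - \frac{308}{75} e_{1} + \frac{1016}{75} e_{2} + \frac{23}{5} e_{12}; translating back through the correspondence:
Answer: \frac{563}{30} - \frac{308}{75}i + \frac{1016}{75}j + \frac{23}{5}k


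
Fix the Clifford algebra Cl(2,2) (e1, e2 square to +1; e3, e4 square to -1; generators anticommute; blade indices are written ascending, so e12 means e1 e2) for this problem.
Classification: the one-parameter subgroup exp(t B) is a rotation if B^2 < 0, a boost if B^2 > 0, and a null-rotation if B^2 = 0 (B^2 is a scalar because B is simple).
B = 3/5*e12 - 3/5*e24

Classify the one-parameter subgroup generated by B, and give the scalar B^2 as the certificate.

B^2 term by term: the squares give (3/5)^2*(e12)^2 + (-3/5)^2*(e24)^2 = 9/25*(-1) + 9/25*(+1) = 0 (each basis 2-blade squares to minus the product of its generators' squares); cross terms between blades sharing an index anticommute and cancel. So B^2 = 0.
Answer: null-rotation, certificate B^2 = 0. The scalar 0 is the complete invariant here: its sign names the subgroup type.


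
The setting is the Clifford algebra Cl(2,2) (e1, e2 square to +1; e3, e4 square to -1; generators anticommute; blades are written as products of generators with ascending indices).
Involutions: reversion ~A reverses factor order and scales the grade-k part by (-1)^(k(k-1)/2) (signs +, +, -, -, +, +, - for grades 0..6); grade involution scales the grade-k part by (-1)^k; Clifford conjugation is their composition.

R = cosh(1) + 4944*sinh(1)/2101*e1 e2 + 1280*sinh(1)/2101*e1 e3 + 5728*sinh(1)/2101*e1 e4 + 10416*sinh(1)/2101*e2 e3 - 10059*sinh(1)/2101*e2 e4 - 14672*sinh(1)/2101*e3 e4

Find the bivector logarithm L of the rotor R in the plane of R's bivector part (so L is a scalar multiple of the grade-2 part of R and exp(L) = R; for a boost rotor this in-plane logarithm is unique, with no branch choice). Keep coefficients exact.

The scalar part of R is cosh(1), giving the rapidity magnitude (cosh is even); the bivector part supplies orientation, its quotient by sinh of the rapidity is the plane, and L = rapidity * plane — unique in that plane, since flipping both signs leaves L unchanged.
Concretely: cosh(rapidity) = cosh(1) gives rapidity = ±1, and since rapidity/sinh(rapidity) is even the sign is immaterial: L = (rapidity/sinh(rapidity)) * <R>_2 = (1/sinh(1)) * <R>_2.
Answer: 4944/2101*e1 e2 + 1280/2101*e1 e3 + 5728/2101*e1 e4 + 10416/2101*e2 e3 - 10059/2101*e2 e4 - 14672/2101*e3 e4


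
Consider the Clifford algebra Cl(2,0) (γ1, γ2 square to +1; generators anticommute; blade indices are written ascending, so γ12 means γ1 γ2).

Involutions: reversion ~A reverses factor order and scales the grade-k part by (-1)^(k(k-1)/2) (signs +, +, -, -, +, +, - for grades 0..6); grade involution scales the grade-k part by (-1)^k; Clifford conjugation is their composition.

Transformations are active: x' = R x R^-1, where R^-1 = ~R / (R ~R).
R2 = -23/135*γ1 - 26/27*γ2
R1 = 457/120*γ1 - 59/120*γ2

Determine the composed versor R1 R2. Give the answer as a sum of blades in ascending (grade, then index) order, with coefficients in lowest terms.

Distribute over the terms of R1 (each basis-blade product reordered to ascending indices, repeated generators contracted through their squares):
(457/120*γ1) R2 = -10511/16200 - 5941/1620*γ12
(-59/120*γ2) R2 = 767/1620 - 1357/16200*γ12
Summing the partial products and collecting blades:
Answer: -947/5400 - 60767/16200*γ12
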